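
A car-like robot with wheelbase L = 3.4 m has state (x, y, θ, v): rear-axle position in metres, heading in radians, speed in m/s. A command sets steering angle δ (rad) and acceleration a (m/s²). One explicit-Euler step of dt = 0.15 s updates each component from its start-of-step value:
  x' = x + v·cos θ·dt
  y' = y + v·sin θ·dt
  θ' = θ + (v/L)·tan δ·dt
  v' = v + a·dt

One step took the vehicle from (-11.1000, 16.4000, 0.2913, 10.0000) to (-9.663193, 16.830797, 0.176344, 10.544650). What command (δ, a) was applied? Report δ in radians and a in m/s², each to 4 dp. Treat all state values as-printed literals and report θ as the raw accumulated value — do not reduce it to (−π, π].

a = (v'−v)/dt = (0.544650)/0.15 = 3.6310
Δθ = θ'−θ = -0.114956;  (v·dt/L) = 10.0000·0.15/3.4 = 0.441176
tan δ = Δθ·L/(v·dt) = -0.260567  →  δ = -0.2549

δ = -0.2549, a = 3.6310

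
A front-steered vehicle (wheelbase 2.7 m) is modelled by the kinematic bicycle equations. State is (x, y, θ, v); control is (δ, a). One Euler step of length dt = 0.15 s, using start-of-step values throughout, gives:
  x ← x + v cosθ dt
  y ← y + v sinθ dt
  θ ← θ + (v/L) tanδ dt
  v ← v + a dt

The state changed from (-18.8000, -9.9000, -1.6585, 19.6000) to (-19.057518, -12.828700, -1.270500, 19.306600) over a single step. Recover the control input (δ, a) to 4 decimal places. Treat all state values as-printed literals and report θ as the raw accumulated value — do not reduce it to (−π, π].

δ = 0.3423, a = -1.9560

a = (v'−v)/dt = (-0.293400)/0.15 = -1.9560
Δθ = θ'−θ = 0.388000;  (v·dt/L) = 19.6000·0.15/2.7 = 1.088889
tan δ = Δθ·L/(v·dt) = 0.356327  →  δ = 0.3423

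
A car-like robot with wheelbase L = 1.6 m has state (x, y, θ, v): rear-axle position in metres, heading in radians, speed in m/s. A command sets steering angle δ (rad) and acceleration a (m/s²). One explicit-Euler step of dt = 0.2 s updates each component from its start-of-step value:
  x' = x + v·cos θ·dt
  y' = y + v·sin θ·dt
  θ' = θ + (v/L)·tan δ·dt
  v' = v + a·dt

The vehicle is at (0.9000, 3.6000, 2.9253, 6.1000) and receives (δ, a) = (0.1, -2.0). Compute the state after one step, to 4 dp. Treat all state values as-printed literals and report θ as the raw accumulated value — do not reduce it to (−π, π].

(-0.2916, 3.8618, 3.0018, 5.7000)

x' = 0.9000 + 6.1000·cos(2.9253)·0.2 = -0.2916
y' = 3.6000 + 6.1000·sin(2.9253)·0.2 = 3.8618
θ' = 2.9253 + (6.1000/1.6)·tan(0.1)·0.2 = 3.0018
v' = 6.1000 − 2.0000·0.2 = 5.7000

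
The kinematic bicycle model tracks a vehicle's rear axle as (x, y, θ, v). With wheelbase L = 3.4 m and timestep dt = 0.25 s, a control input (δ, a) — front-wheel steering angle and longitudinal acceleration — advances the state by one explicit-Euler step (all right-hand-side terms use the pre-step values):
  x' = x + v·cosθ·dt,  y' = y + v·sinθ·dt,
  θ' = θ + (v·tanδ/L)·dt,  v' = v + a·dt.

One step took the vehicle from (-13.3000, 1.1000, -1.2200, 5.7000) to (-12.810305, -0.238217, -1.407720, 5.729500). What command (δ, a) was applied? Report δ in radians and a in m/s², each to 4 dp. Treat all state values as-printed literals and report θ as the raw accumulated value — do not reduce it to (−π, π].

δ = -0.4211, a = 0.1180

a = (v'−v)/dt = (0.029500)/0.25 = 0.1180
Δθ = θ'−θ = -0.187720;  (v·dt/L) = 5.7000·0.25/3.4 = 0.419118
tan δ = Δθ·L/(v·dt) = -0.447893  →  δ = -0.4211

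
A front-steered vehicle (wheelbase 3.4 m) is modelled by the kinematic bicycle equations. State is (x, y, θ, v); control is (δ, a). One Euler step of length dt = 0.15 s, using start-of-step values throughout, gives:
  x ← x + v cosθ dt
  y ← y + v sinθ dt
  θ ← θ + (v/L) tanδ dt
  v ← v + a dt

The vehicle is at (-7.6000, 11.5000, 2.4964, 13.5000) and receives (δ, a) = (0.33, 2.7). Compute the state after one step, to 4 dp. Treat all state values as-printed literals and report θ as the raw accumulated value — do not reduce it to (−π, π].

(-9.2179, 12.7177, 2.7004, 13.9050)

x' = -7.6000 + 13.5000·cos(2.4964)·0.15 = -9.2179
y' = 11.5000 + 13.5000·sin(2.4964)·0.15 = 12.7177
θ' = 2.4964 + (13.5000/3.4)·tan(0.33)·0.15 = 2.7004
v' = 13.5000 + 2.7000·0.15 = 13.9050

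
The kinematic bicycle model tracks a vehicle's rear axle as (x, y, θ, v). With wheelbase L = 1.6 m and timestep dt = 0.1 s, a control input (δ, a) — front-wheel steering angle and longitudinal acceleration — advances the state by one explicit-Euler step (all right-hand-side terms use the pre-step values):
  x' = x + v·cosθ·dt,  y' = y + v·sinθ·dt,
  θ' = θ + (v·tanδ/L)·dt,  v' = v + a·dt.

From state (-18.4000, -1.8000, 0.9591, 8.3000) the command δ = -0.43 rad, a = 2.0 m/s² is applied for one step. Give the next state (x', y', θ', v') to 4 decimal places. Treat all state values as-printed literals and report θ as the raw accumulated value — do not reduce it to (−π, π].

x' = -18.4000 + 8.3000·cos(0.9591)·0.1 = -17.9234
y' = -1.8000 + 8.3000·sin(0.9591)·0.1 = -1.1205
θ' = 0.9591 + (8.3000/1.6)·tan(-0.43)·0.1 = 0.7212
v' = 8.3000 + 2.0000·0.1 = 8.5000

(-17.9234, -1.1205, 0.7212, 8.5000)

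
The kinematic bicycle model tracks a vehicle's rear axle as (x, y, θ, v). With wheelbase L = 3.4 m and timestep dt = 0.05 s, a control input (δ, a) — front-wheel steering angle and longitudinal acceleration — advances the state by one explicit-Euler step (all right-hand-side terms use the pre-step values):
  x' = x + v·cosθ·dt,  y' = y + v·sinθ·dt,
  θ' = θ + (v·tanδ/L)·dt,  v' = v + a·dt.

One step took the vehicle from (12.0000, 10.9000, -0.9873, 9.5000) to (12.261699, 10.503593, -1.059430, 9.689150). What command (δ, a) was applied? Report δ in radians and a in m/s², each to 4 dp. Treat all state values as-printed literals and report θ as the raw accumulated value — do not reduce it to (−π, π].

δ = -0.4766, a = 3.7830

a = (v'−v)/dt = (0.189150)/0.05 = 3.7830
Δθ = θ'−θ = -0.072130;  (v·dt/L) = 9.5000·0.05/3.4 = 0.139706
tan δ = Δθ·L/(v·dt) = -0.516299  →  δ = -0.4766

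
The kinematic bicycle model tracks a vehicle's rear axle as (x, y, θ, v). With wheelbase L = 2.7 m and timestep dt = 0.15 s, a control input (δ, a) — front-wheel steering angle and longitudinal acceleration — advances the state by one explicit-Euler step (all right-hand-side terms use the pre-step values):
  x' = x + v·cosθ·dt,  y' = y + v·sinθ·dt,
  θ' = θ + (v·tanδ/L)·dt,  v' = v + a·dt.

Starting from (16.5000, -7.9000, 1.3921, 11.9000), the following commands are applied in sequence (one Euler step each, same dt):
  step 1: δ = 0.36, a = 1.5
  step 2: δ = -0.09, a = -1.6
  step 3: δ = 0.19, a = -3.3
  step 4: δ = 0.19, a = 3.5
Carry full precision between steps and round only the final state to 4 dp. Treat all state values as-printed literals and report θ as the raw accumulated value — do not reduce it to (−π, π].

(16.4409, -0.8538, 1.8288, 11.9150)

after step 1 (δ=0.36, a=1.5): (16.817278, -6.143424, 1.640944, 12.125000)
after step 2 (δ=-0.09, a=-1.6): (16.689801, -4.329147, 1.580155, 11.885000)
after step 3 (δ=0.19, a=-3.3): (16.673118, -2.546475, 1.707139, 11.390000)
after step 4 (δ=0.19, a=3.5): (16.440897, -0.853830, 1.828835, 11.915000)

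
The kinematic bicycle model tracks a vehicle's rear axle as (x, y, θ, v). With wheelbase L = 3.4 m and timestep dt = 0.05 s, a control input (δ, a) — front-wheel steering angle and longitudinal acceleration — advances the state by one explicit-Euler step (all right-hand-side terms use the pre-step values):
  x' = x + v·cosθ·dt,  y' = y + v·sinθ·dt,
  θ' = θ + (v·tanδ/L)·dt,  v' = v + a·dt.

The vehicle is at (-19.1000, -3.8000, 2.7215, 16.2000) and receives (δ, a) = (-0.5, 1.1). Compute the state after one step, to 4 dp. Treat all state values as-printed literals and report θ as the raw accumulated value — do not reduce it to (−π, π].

(-19.8396, -3.4696, 2.5914, 16.2550)

x' = -19.1000 + 16.2000·cos(2.7215)·0.05 = -19.8396
y' = -3.8000 + 16.2000·sin(2.7215)·0.05 = -3.4696
θ' = 2.7215 + (16.2000/3.4)·tan(-0.5)·0.05 = 2.5914
v' = 16.2000 + 1.1000·0.05 = 16.2550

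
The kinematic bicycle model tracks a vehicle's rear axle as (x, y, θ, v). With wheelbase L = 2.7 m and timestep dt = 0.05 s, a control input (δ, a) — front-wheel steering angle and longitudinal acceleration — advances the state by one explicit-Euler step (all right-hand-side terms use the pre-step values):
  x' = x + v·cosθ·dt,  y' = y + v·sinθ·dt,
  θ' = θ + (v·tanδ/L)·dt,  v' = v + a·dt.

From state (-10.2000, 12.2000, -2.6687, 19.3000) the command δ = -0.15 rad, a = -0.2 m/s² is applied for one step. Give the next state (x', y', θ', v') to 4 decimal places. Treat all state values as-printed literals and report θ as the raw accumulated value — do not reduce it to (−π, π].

(-11.0591, 11.7605, -2.7227, 19.2900)

x' = -10.2000 + 19.3000·cos(-2.6687)·0.05 = -11.0591
y' = 12.2000 + 19.3000·sin(-2.6687)·0.05 = 11.7605
θ' = -2.6687 + (19.3000/2.7)·tan(-0.15)·0.05 = -2.7227
v' = 19.3000 − 0.2000·0.05 = 19.2900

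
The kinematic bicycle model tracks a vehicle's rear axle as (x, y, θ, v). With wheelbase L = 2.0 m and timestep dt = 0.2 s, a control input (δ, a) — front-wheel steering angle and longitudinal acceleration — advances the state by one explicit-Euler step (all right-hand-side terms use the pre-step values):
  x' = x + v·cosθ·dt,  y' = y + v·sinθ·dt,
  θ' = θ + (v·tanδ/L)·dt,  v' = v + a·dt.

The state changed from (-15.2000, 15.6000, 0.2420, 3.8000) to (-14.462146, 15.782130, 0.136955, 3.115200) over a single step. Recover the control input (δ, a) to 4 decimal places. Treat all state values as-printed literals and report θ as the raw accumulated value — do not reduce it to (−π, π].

δ = -0.2697, a = -3.4240

a = (v'−v)/dt = (-0.684800)/0.2 = -3.4240
Δθ = θ'−θ = -0.105045;  (v·dt/L) = 3.8000·0.2/2.0 = 0.380000
tan δ = Δθ·L/(v·dt) = -0.276434  →  δ = -0.2697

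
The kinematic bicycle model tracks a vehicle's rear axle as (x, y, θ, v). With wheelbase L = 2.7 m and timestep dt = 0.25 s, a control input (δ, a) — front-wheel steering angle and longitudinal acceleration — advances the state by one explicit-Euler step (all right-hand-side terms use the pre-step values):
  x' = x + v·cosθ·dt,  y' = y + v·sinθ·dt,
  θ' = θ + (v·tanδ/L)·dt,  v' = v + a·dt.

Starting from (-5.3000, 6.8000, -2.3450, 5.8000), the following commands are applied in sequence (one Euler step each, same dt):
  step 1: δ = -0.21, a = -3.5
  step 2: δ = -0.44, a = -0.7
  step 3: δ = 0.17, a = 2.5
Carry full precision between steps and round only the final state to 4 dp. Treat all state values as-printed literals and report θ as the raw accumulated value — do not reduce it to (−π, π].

after step 1 (δ=-0.21, a=-3.5): (-6.313763, 5.763282, -2.459465, 4.925000)
after step 2 (δ=-0.44, a=-0.7): (-7.269500, 4.987046, -2.674150, 4.750000)
after step 3 (δ=0.17, a=2.5): (-8.329610, 4.451952, -2.598653, 5.375000)

(-8.3296, 4.4520, -2.5987, 5.3750)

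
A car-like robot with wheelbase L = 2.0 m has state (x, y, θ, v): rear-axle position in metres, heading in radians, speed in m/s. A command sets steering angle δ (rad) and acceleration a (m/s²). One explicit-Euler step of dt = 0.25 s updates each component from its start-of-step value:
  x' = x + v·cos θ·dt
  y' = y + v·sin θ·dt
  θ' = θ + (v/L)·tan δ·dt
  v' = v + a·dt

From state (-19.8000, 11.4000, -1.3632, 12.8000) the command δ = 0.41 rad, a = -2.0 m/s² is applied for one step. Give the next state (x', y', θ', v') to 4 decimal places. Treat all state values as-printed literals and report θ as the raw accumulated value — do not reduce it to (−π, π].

(-19.1405, 8.2687, -0.6678, 12.3000)

x' = -19.8000 + 12.8000·cos(-1.3632)·0.25 = -19.1405
y' = 11.4000 + 12.8000·sin(-1.3632)·0.25 = 8.2687
θ' = -1.3632 + (12.8000/2.0)·tan(0.41)·0.25 = -0.6678
v' = 12.8000 − 2.0000·0.25 = 12.3000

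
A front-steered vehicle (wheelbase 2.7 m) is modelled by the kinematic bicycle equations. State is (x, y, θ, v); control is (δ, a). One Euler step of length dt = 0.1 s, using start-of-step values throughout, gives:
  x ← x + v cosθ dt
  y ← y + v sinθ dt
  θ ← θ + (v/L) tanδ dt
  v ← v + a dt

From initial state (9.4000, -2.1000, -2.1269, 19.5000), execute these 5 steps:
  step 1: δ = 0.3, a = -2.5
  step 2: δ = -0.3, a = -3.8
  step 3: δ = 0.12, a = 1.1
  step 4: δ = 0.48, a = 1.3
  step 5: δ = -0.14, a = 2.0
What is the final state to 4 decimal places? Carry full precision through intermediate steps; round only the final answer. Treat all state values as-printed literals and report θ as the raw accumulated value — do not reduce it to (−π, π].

(5.6961, -10.7751, -1.7735, 19.3100)

after step 1 (δ=0.3, a=-2.5): (8.370632, -3.756171, -1.903490, 19.250000)
after step 2 (δ=-0.3, a=-3.8): (7.741945, -5.575615, -2.124036, 18.870000)
after step 3 (δ=0.12, a=1.1): (6.750428, -7.181125, -2.039764, 18.980000)
after step 4 (δ=0.48, a=1.3): (5.892597, -8.874208, -1.673794, 19.110000)
after step 5 (δ=-0.14, a=2.0): (5.696116, -10.775081, -1.773535, 19.310000)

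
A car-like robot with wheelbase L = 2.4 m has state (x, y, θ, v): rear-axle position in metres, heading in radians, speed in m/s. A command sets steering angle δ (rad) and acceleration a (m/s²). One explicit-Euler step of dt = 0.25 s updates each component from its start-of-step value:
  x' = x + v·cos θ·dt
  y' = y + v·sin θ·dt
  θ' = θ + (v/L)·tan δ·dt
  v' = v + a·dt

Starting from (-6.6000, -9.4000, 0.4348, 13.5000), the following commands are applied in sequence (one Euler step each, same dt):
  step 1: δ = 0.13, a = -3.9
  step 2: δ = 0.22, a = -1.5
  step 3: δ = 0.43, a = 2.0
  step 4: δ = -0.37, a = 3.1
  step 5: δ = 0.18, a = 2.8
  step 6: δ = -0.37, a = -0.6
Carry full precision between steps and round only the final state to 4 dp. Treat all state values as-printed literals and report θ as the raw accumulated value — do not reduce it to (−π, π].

(4.1641, 5.5089, 0.6635, 13.9750)

after step 1 (δ=0.13, a=-3.9): (-3.539029, -7.978352, 0.618649, 12.525000)
after step 2 (δ=0.22, a=-1.5): (-0.988117, -6.162429, 0.910403, 12.150000)
after step 3 (δ=0.43, a=2.0): (0.875169, -3.763561, 1.490845, 12.650000)
after step 4 (δ=-0.37, a=3.1): (1.127746, -0.611163, 0.979755, 13.425000)
after step 5 (δ=0.18, a=2.8): (2.997937, 2.175734, 1.234228, 14.125000)
after step 6 (δ=-0.37, a=-0.6): (4.164133, 5.508858, 0.663543, 13.975000)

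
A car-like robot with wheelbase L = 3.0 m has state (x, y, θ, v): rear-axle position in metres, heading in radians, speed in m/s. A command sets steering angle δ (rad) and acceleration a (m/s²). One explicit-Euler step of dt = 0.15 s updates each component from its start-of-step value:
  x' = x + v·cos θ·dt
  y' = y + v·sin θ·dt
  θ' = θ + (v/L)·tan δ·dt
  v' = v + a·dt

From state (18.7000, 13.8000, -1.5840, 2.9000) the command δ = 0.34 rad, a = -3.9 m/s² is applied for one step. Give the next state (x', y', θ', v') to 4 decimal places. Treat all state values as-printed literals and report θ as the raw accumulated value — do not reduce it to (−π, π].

x' = 18.7000 + 2.9000·cos(-1.5840)·0.15 = 18.6943
y' = 13.8000 + 2.9000·sin(-1.5840)·0.15 = 13.3650
θ' = -1.5840 + (2.9000/3.0)·tan(0.34)·0.15 = -1.5327
v' = 2.9000 − 3.9000·0.15 = 2.3150

(18.6943, 13.3650, -1.5327, 2.3150)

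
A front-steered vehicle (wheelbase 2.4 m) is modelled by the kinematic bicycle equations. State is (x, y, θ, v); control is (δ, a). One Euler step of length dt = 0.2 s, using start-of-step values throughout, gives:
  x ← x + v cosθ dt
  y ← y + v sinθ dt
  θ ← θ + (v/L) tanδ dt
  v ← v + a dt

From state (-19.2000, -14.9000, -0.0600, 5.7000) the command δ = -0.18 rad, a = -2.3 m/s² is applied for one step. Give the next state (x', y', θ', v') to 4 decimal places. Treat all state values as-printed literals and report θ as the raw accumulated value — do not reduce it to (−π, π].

x' = -19.2000 + 5.7000·cos(-0.0600)·0.2 = -18.0621
y' = -14.9000 + 5.7000·sin(-0.0600)·0.2 = -14.9684
θ' = -0.0600 + (5.7000/2.4)·tan(-0.18)·0.2 = -0.1464
v' = 5.7000 − 2.3000·0.2 = 5.2400

(-18.0621, -14.9684, -0.1464, 5.2400)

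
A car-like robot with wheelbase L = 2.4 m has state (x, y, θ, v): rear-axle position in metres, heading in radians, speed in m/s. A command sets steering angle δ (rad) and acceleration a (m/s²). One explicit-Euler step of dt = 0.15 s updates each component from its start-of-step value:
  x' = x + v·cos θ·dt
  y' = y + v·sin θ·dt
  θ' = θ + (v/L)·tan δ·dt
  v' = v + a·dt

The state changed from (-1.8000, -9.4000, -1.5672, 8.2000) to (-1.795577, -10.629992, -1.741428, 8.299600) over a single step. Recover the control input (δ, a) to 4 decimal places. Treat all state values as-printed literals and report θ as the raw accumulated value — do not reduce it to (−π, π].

a = (v'−v)/dt = (0.099600)/0.15 = 0.6640
Δθ = θ'−θ = -0.174228;  (v·dt/L) = 8.2000·0.15/2.4 = 0.512500
tan δ = Δθ·L/(v·dt) = -0.339957  →  δ = -0.3277

δ = -0.3277, a = 0.6640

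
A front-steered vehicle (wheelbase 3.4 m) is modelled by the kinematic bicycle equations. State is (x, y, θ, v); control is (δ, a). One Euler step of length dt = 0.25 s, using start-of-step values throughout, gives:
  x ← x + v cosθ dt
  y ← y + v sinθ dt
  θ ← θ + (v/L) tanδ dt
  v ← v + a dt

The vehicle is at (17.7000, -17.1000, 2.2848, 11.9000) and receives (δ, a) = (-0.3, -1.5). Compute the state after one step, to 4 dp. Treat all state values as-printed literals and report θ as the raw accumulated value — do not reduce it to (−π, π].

(15.7518, -14.8517, 2.0141, 11.5250)

x' = 17.7000 + 11.9000·cos(2.2848)·0.25 = 15.7518
y' = -17.1000 + 11.9000·sin(2.2848)·0.25 = -14.8517
θ' = 2.2848 + (11.9000/3.4)·tan(-0.3)·0.25 = 2.0141
v' = 11.9000 − 1.5000·0.25 = 11.5250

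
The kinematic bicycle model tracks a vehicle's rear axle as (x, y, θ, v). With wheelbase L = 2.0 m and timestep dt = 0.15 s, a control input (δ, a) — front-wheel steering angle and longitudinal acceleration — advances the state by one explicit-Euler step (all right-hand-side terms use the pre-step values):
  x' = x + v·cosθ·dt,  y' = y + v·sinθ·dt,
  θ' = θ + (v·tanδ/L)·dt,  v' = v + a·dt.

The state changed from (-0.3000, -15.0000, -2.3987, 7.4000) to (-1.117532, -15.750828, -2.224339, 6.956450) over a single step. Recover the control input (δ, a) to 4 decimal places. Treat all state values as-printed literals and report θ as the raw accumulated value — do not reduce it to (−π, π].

a = (v'−v)/dt = (-0.443550)/0.15 = -2.9570
Δθ = θ'−θ = 0.174361;  (v·dt/L) = 7.4000·0.15/2.0 = 0.555000
tan δ = Δθ·L/(v·dt) = 0.314164  →  δ = 0.3044

δ = 0.3044, a = -2.9570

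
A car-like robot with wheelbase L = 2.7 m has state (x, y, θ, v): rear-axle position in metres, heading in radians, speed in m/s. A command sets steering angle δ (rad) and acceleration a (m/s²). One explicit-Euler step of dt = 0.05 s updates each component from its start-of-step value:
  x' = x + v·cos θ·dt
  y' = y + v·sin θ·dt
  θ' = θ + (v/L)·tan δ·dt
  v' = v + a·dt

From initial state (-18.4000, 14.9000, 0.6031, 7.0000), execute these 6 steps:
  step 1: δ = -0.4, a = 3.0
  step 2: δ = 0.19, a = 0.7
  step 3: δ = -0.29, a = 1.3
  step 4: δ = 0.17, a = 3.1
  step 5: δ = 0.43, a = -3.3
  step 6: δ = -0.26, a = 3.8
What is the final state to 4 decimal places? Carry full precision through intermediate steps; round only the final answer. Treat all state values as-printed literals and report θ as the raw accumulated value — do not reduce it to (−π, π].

(-16.5840, 16.0705, 0.5843, 7.4300)

after step 1 (δ=-0.4, a=3.0): (-18.111747, 15.098519, 0.548293, 7.150000)
after step 2 (δ=0.19, a=0.7): (-17.806651, 15.284860, 0.573758, 7.185000)
after step 3 (δ=-0.29, a=1.3): (-17.504928, 15.479858, 0.534053, 7.250000)
after step 4 (δ=0.17, a=3.1): (-17.192906, 15.664380, 0.557099, 7.405000)
after step 5 (δ=0.43, a=-3.3): (-16.878641, 15.860140, 0.619990, 7.240000)
after step 6 (δ=-0.26, a=3.8): (-16.584014, 16.070472, 0.584323, 7.430000)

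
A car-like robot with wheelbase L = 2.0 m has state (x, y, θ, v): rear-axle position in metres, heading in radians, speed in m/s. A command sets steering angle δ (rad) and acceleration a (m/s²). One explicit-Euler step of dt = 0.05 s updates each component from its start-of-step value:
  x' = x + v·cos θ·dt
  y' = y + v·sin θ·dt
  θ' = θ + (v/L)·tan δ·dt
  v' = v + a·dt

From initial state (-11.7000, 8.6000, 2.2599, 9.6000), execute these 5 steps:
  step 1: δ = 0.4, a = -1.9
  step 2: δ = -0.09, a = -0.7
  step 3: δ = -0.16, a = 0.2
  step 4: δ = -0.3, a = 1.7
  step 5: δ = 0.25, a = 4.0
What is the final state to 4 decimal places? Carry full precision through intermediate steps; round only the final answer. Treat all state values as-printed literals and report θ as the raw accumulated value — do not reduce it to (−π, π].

after step 1 (δ=0.4, a=-1.9): (-12.005206, 8.970472, 2.361370, 9.505000)
after step 2 (δ=-0.09, a=-0.7): (-12.342993, 9.304780, 2.339926, 9.470000)
after step 3 (δ=-0.16, a=0.2): (-12.672317, 9.644998, 2.301720, 9.480000)
after step 4 (δ=-0.3, a=1.7): (-12.988740, 9.997918, 2.228407, 9.565000)
after step 5 (δ=0.25, a=4.0): (-13.281059, 10.376432, 2.289466, 9.765000)

(-13.2811, 10.3764, 2.2895, 9.7650)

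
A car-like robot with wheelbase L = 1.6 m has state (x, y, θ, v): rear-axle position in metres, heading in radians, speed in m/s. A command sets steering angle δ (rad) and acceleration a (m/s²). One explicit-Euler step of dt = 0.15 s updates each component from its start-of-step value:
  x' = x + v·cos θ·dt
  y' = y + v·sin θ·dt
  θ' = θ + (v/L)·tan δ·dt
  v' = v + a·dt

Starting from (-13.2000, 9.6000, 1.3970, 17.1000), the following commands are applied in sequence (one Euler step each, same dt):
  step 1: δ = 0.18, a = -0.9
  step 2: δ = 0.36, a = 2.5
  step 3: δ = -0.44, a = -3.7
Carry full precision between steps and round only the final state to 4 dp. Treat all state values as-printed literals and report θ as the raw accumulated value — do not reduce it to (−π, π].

after step 1 (δ=0.18, a=-0.9): (-12.756453, 12.126359, 1.688720, 16.965000)
after step 2 (δ=0.36, a=2.5): (-13.055844, 14.653436, 2.287377, 17.340000)
after step 3 (δ=-0.44, a=-3.7): (-14.764207, 16.614736, 1.522064, 16.785000)

(-14.7642, 16.6147, 1.5221, 16.7850)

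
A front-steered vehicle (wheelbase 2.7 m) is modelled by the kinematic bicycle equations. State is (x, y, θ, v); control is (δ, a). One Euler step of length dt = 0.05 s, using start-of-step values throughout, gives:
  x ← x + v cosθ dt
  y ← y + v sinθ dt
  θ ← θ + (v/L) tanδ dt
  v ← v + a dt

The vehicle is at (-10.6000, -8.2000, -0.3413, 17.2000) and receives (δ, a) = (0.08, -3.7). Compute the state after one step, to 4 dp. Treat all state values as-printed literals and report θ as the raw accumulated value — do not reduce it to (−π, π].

x' = -10.6000 + 17.2000·cos(-0.3413)·0.05 = -9.7896
y' = -8.2000 + 17.2000·sin(-0.3413)·0.05 = -8.4879
θ' = -0.3413 + (17.2000/2.7)·tan(0.08)·0.05 = -0.3158
v' = 17.2000 − 3.7000·0.05 = 17.0150

(-9.7896, -8.4879, -0.3158, 17.0150)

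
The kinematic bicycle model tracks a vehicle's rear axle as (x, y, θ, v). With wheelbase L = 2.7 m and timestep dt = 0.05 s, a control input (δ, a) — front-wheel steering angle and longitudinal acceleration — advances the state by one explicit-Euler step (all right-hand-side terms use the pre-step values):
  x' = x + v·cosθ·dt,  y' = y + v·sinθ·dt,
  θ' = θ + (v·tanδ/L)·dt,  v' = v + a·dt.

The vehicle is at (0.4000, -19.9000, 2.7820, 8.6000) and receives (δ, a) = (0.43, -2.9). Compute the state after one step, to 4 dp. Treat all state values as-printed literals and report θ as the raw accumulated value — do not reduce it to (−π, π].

(-0.0025, -19.7487, 2.8550, 8.4550)

x' = 0.4000 + 8.6000·cos(2.7820)·0.05 = -0.0025
y' = -19.9000 + 8.6000·sin(2.7820)·0.05 = -19.7487
θ' = 2.7820 + (8.6000/2.7)·tan(0.43)·0.05 = 2.8550
v' = 8.6000 − 2.9000·0.05 = 8.4550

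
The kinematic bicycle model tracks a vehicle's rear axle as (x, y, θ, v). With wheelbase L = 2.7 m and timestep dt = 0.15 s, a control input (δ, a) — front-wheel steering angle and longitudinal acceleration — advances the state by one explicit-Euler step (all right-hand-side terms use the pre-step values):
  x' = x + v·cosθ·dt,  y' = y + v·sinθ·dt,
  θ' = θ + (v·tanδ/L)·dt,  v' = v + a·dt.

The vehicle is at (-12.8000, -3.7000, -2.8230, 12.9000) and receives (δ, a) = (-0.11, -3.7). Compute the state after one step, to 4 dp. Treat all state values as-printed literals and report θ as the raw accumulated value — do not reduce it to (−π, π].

x' = -12.8000 + 12.9000·cos(-2.8230)·0.15 = -14.6376
y' = -3.7000 + 12.9000·sin(-2.8230)·0.15 = -4.3061
θ' = -2.8230 + (12.9000/2.7)·tan(-0.11)·0.15 = -2.9022
v' = 12.9000 − 3.7000·0.15 = 12.3450

(-14.6376, -4.3061, -2.9022, 12.3450)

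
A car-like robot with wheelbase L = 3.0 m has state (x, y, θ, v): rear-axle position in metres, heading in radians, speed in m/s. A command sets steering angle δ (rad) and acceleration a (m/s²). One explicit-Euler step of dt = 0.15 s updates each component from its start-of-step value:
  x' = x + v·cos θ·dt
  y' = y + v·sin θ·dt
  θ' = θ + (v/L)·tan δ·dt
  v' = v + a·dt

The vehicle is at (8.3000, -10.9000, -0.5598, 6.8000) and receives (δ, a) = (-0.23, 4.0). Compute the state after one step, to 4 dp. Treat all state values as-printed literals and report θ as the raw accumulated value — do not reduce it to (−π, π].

x' = 8.3000 + 6.8000·cos(-0.5598)·0.15 = 9.1643
y' = -10.9000 + 6.8000·sin(-0.5598)·0.15 = -11.4416
θ' = -0.5598 + (6.8000/3.0)·tan(-0.23)·0.15 = -0.6394
v' = 6.8000 + 4.0000·0.15 = 7.4000

(9.1643, -11.4416, -0.6394, 7.4000)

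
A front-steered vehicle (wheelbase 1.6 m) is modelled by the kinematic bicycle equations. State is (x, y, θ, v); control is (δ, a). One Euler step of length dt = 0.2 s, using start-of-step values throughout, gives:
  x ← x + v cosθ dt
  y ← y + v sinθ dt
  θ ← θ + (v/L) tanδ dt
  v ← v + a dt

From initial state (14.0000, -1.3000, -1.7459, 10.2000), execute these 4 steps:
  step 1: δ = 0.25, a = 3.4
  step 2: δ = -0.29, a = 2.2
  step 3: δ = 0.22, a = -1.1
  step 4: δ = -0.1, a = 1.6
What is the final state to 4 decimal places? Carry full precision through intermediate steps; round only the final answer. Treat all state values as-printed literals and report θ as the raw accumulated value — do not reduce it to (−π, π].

(13.5343, -9.8667, -1.6490, 11.4200)

after step 1 (δ=0.25, a=3.4): (13.644611, -3.308805, -1.420339, 10.880000)
after step 2 (δ=-0.29, a=2.2): (13.970772, -5.460222, -1.826180, 11.320000)
after step 3 (δ=0.22, a=-1.1): (13.398847, -7.650792, -1.509759, 11.100000)
after step 4 (δ=-0.1, a=1.6): (13.534266, -9.866658, -1.648973, 11.420000)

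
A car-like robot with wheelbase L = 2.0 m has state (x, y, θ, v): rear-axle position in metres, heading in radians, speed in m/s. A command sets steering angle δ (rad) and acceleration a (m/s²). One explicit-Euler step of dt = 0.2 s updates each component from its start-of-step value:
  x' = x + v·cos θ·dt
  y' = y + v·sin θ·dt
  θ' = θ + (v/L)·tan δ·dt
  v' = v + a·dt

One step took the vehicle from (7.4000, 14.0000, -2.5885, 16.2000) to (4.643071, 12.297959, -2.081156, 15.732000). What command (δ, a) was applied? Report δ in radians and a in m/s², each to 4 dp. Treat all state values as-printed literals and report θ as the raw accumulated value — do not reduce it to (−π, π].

a = (v'−v)/dt = (-0.468000)/0.2 = -2.3400
Δθ = θ'−θ = 0.507344;  (v·dt/L) = 16.2000·0.2/2.0 = 1.620000
tan δ = Δθ·L/(v·dt) = 0.313175  →  δ = 0.3035

δ = 0.3035, a = -2.3400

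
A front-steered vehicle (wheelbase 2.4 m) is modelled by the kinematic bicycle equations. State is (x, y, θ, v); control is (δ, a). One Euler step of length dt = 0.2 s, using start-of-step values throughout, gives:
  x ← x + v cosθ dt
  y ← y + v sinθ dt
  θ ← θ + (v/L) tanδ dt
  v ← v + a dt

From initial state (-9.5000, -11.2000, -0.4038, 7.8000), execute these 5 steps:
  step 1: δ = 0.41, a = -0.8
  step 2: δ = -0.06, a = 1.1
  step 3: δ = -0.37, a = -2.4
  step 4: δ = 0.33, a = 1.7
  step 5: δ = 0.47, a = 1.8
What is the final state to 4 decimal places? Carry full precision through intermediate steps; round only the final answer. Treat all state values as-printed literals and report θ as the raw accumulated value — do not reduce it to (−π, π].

after step 1 (δ=0.41, a=-0.8): (-8.065464, -11.812948, -0.121290, 7.640000)
after step 2 (δ=-0.06, a=1.1): (-6.548689, -11.997825, -0.159536, 7.860000)
after step 3 (δ=-0.37, a=-2.4): (-4.996652, -12.247552, -0.413586, 7.380000)
after step 4 (δ=0.33, a=1.7): (-3.645100, -12.840750, -0.202933, 7.720000)
after step 5 (δ=0.47, a=1.8): (-2.132783, -13.151933, 0.123858, 8.080000)

(-2.1328, -13.1519, 0.1239, 8.0800)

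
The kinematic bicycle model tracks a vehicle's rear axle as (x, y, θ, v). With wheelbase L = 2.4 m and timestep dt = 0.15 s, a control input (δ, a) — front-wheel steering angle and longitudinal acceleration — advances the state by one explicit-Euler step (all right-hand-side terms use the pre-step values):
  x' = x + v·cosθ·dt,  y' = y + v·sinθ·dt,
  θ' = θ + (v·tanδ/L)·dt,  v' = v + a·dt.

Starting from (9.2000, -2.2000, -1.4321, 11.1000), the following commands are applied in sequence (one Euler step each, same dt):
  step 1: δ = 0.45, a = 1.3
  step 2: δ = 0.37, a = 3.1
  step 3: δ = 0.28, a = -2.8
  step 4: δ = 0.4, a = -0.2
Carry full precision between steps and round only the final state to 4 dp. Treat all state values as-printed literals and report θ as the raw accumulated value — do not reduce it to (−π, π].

(12.7950, -7.6272, -0.3122, 11.3100)

after step 1 (δ=0.45, a=1.3): (9.430190, -3.849011, -1.096981, 11.295000)
after step 2 (δ=0.37, a=3.1): (10.203251, -5.356612, -0.823173, 11.760000)
after step 3 (δ=0.28, a=-2.8): (11.402590, -6.650166, -0.611821, 11.340000)
after step 4 (δ=0.4, a=-0.2): (12.795034, -7.627150, -0.312166, 11.310000)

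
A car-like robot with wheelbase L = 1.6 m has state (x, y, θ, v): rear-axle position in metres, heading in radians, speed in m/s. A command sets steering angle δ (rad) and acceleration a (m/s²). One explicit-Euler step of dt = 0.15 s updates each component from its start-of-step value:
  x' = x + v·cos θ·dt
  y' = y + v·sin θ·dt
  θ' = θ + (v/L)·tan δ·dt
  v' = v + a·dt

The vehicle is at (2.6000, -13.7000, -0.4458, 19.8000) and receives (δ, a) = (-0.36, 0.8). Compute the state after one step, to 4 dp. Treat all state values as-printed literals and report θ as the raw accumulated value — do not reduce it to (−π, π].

x' = 2.6000 + 19.8000·cos(-0.4458)·0.15 = 5.2797
y' = -13.7000 + 19.8000·sin(-0.4458)·0.15 = -14.9806
θ' = -0.4458 + (19.8000/1.6)·tan(-0.36)·0.15 = -1.1445
v' = 19.8000 + 0.8000·0.15 = 19.9200

(5.2797, -14.9806, -1.1445, 19.9200)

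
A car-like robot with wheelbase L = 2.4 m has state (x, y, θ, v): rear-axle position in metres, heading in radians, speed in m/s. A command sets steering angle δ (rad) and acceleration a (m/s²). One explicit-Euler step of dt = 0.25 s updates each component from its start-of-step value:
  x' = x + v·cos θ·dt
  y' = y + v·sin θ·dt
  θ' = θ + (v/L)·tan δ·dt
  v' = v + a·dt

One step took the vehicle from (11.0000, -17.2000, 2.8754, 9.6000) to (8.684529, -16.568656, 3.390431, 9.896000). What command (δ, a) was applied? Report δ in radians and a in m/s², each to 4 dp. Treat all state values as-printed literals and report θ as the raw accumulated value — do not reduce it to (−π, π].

a = (v'−v)/dt = (0.296000)/0.25 = 1.1840
Δθ = θ'−θ = 0.515031;  (v·dt/L) = 9.6000·0.25/2.4 = 1.000000
tan δ = Δθ·L/(v·dt) = 0.515031  →  δ = 0.4756

δ = 0.4756, a = 1.1840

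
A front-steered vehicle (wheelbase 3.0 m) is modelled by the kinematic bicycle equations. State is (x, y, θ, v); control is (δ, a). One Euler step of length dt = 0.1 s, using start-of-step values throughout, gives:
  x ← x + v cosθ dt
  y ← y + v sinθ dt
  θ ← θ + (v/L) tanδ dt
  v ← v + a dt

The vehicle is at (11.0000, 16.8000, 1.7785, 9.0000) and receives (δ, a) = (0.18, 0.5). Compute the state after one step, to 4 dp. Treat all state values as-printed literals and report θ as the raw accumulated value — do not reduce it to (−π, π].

(10.8144, 17.6807, 1.8331, 9.0500)

x' = 11.0000 + 9.0000·cos(1.7785)·0.1 = 10.8144
y' = 16.8000 + 9.0000·sin(1.7785)·0.1 = 17.6807
θ' = 1.7785 + (9.0000/3.0)·tan(0.18)·0.1 = 1.8331
v' = 9.0000 + 0.5000·0.1 = 9.0500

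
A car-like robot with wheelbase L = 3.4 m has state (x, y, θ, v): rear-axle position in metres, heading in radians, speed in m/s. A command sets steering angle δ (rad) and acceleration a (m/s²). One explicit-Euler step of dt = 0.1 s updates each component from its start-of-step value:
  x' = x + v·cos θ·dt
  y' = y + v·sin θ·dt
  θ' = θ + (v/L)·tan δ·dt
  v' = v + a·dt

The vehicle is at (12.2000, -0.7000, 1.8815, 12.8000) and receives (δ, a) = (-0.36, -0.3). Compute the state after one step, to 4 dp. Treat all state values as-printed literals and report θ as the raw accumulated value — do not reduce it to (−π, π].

(11.8087, 0.5187, 1.7398, 12.7700)

x' = 12.2000 + 12.8000·cos(1.8815)·0.1 = 11.8087
y' = -0.7000 + 12.8000·sin(1.8815)·0.1 = 0.5187
θ' = 1.8815 + (12.8000/3.4)·tan(-0.36)·0.1 = 1.7398
v' = 12.8000 − 0.3000·0.1 = 12.7700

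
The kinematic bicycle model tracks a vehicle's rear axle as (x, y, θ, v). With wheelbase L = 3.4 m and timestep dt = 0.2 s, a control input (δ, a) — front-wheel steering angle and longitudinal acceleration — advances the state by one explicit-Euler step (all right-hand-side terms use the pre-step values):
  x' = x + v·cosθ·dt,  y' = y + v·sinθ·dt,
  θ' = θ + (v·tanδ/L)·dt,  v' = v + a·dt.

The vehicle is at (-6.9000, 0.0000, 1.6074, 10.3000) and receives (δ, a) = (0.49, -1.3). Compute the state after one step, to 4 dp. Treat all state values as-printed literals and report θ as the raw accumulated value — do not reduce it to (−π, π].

x' = -6.9000 + 10.3000·cos(1.6074)·0.2 = -6.9754
y' = 0.0000 + 10.3000·sin(1.6074)·0.2 = 2.0586
θ' = 1.6074 + (10.3000/3.4)·tan(0.49)·0.2 = 1.9306
v' = 10.3000 − 1.3000·0.2 = 10.0400

(-6.9754, 2.0586, 1.9306, 10.0400)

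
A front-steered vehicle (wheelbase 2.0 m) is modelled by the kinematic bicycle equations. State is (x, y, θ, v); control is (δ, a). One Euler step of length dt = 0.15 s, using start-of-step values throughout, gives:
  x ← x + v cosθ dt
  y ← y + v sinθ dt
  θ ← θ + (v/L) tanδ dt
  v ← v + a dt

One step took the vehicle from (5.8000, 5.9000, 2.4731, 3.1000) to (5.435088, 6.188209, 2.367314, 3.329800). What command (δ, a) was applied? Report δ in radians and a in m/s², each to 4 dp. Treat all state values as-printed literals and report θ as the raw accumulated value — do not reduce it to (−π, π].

δ = -0.4270, a = 1.5320

a = (v'−v)/dt = (0.229800)/0.15 = 1.5320
Δθ = θ'−θ = -0.105786;  (v·dt/L) = 3.1000·0.15/2.0 = 0.232500
tan δ = Δθ·L/(v·dt) = -0.454994  →  δ = -0.4270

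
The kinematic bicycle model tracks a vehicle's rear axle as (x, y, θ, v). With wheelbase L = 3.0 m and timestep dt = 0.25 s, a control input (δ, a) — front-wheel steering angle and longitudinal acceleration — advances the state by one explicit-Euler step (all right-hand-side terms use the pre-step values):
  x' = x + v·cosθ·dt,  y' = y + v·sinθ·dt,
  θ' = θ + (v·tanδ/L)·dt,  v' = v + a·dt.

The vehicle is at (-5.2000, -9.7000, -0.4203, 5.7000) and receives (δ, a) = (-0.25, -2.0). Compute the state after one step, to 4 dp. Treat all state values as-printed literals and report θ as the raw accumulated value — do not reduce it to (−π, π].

x' = -5.2000 + 5.7000·cos(-0.4203)·0.25 = -3.8990
y' = -9.7000 + 5.7000·sin(-0.4203)·0.25 = -10.2814
θ' = -0.4203 + (5.7000/3.0)·tan(-0.25)·0.25 = -0.5416
v' = 5.7000 − 2.0000·0.25 = 5.2000

(-3.8990, -10.2814, -0.5416, 5.2000)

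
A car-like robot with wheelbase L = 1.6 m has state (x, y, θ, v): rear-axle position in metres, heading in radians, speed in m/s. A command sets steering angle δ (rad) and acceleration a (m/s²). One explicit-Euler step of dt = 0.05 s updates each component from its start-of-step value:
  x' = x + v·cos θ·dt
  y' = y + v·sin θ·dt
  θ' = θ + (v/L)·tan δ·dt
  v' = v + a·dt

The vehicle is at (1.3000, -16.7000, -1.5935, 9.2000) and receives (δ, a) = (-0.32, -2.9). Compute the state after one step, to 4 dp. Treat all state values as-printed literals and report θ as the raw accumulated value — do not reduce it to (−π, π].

(1.2896, -17.1599, -1.6888, 9.0550)

x' = 1.3000 + 9.2000·cos(-1.5935)·0.05 = 1.2896
y' = -16.7000 + 9.2000·sin(-1.5935)·0.05 = -17.1599
θ' = -1.5935 + (9.2000/1.6)·tan(-0.32)·0.05 = -1.6888
v' = 9.2000 − 2.9000·0.05 = 9.0550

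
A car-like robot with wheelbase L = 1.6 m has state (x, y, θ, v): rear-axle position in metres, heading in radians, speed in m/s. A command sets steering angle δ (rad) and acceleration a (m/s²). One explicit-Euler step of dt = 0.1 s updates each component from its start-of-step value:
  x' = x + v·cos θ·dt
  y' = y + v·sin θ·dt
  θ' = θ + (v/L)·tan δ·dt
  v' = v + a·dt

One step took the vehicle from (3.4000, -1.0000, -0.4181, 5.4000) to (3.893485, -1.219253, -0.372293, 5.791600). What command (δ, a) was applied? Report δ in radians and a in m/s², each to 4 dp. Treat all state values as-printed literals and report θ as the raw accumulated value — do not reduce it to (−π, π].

δ = 0.1349, a = 3.9160

a = (v'−v)/dt = (0.391600)/0.1 = 3.9160
Δθ = θ'−θ = 0.045807;  (v·dt/L) = 5.4000·0.1/1.6 = 0.337500
tan δ = Δθ·L/(v·dt) = 0.135724  →  δ = 0.1349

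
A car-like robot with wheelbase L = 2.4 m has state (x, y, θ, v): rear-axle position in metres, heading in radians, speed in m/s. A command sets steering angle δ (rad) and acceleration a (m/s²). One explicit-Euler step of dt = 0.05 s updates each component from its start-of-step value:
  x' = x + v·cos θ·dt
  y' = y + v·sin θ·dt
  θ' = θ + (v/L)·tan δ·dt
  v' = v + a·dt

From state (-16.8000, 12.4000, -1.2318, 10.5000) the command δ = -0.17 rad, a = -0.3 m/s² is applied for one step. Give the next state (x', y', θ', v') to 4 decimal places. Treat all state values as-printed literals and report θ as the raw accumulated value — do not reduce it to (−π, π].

x' = -16.8000 + 10.5000·cos(-1.2318)·0.05 = -16.6254
y' = 12.4000 + 10.5000·sin(-1.2318)·0.05 = 11.9049
θ' = -1.2318 + (10.5000/2.4)·tan(-0.17)·0.05 = -1.2693
v' = 10.5000 − 0.3000·0.05 = 10.4850

(-16.6254, 11.9049, -1.2693, 10.4850)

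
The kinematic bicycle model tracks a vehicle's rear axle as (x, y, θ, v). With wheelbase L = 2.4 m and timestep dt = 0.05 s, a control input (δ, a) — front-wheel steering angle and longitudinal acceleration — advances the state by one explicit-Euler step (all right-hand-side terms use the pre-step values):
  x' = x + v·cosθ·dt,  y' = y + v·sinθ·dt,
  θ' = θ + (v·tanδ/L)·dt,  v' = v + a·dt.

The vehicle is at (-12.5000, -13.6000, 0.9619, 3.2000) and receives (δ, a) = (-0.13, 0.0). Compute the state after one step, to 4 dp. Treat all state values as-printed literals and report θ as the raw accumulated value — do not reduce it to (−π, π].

x' = -12.5000 + 3.2000·cos(0.9619)·0.05 = -12.4085
y' = -13.6000 + 3.2000·sin(0.9619)·0.05 = -13.4688
θ' = 0.9619 + (3.2000/2.4)·tan(-0.13)·0.05 = 0.9532
v' = 3.2000 + 0.0000·0.05 = 3.2000

(-12.4085, -13.4688, 0.9532, 3.2000)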